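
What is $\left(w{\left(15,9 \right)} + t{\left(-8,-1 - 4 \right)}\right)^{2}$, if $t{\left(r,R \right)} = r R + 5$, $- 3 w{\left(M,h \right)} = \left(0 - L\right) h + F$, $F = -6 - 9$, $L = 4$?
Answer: $3844$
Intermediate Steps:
$F = -15$
$w{\left(M,h \right)} = 5 + \frac{4 h}{3}$ ($w{\left(M,h \right)} = - \frac{\left(0 - 4\right) h - 15}{3} = - \frac{- 4 h - 15}{3} = - \frac{-15 - 4 h}{3} = 5 + \frac{4 h}{3}$)
$t{\left(r,R \right)} = 5 + R r$ ($t{\left(r,R \right)} = R r + 5 = 5 + R r$)
$\left(w{\left(15,9 \right)} + t{\left(-8,-1 - 4 \right)}\right)^{2} = \left(\left(5 + \frac{4}{3} \cdot 9\right) + \left(5 + \left(-1 - 4\right) \left(-8\right)\right)\right)^{2} = \left(\left(5 + 12\right) + \left(5 + \left(-1 - 4\right) \left(-8\right)\right)\right)^{2} = \left(17 + \left(5 - -40\right)\right)^{2} = \left(17 + \left(5 + 40\right)\right)^{2} = \left(17 + 45\right)^{2} = 62^{2} = 3844$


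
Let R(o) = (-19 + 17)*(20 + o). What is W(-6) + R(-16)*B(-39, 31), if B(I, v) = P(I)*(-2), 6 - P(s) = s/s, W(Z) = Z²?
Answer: 116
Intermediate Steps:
P(s) = 5 (P(s) = 6 - s/s = 6 - 1*1 = 6 - 1 = 5)
R(o) = -40 - 2*o (R(o) = -2*(20 + o) = -40 - 2*o)
B(I, v) = -10 (B(I, v) = 5*(-2) = -10)
W(-6) + R(-16)*B(-39, 31) = (-6)² + (-40 - 2*(-16))*(-10) = 36 + (-40 + 32)*(-10) = 36 - 8*(-10) = 36 + 80 = 116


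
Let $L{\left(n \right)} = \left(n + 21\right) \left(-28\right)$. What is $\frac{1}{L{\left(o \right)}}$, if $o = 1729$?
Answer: $- \frac{1}{49000} \approx -2.0408 \cdot 10^{-5}$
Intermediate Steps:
$L{\left(n \right)} = -588 - 28 n$ ($L{\left(n \right)} = \left(21 + n\right) \left(-28\right) = -588 - 28 n$)
$\frac{1}{L{\left(o \right)}} = \frac{1}{-588 - 48412} = \frac{1}{-49000} = - \frac{1}{49000}$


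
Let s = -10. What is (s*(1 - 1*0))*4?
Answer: -40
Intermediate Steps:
(s*(1 - 1*0))*4 = -10*(1 - 1*0)*4 = -10*(1 + 0)*4 = -10*1*4 = -10*4 = -40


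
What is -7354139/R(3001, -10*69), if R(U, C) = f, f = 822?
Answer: -7354139/822 ≈ -8946.6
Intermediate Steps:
R(U, C) = 822
-7354139/R(3001, -10*69) = -7354139/822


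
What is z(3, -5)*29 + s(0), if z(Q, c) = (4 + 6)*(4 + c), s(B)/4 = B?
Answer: -290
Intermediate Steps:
s(B) = 4*B
z(Q, c) = 40 + 10*c (z(Q, c) = 10*(4 + c) = 40 + 10*c)
z(3, -5)*29 + s(0) = (40 + 10*(-5))*29 + 4*0 = (40 - 50)*29 + 0 = -10*29 + 0 = -290 + 0 = -290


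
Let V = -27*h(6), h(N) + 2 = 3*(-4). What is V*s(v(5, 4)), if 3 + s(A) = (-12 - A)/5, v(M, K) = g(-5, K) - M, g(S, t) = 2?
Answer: -9072/5 ≈ -1814.4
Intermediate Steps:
h(N) = -14 (h(N) = -2 + 3*(-4) = -2 - 12 = -14)
v(M, K) = 2 - M
s(A) = -27/5 - A/5 (s(A) = -3 + (-12 - A)/5 = -3 + (-12 - A)*(⅕) = -3 + (-12/5 - A/5) = -27/5 - A/5)
V = 378 (V = -27*(-14) = 378)
V*s(v(5, 4)) = 378*(-27/5 - (2 - 1*5)/5) = 378*(-27/5 - (2 - 5)/5) = 378*(-27/5 - ⅕*(-3)) = 378*(-27/5 + ⅗) = 378*(-24/5) = -9072/5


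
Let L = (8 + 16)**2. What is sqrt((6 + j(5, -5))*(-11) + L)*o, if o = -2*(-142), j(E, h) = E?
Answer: 284*sqrt(455) ≈ 6057.9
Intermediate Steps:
L = 576 (L = 24**2 = 576)
o = 284
sqrt((6 + j(5, -5))*(-11) + L)*o = sqrt((6 + 5)*(-11) + 576)*284 = sqrt(11*(-11) + 576)*284 = sqrt(-121 + 576)*284 = sqrt(455)*284 = 284*sqrt(455)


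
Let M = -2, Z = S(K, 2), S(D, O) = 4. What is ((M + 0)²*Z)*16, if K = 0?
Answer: 256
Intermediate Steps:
Z = 4
((M + 0)²*Z)*16 = ((-2 + 0)²*4)*16 = ((-2)²*4)*16 = (4*4)*16 = 16*16 = 256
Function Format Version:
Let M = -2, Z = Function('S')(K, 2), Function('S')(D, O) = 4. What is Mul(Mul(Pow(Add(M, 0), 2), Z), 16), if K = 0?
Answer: 256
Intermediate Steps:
Z = 4
Mul(Mul(Pow(Add(M, 0), 2), Z), 16) = Mul(Mul(Pow(Add(-2, 0), 2), 4), 16) = Mul(Mul(Pow(-2, 2), 4), 16) = Mul(Mul(4, 4), 16) = Mul(16, 16) = 256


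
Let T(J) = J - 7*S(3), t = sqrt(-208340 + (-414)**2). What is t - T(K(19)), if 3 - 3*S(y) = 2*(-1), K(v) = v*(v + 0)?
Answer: -1048/3 + 4*I*sqrt(2309) ≈ -349.33 + 192.21*I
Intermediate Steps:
K(v) = v**2 (K(v) = v*v = v**2)
S(y) = 5/3 (S(y) = 1 - 2*(-1)/3 = 1 - 1/3*(-2) = 1 + 2/3 = 5/3)
t = 4*I*sqrt(2309) (t = sqrt(-208340 + 171396) = sqrt(-36944) = 4*I*sqrt(2309) ≈ 192.21*I)
T(J) = -35/3 + J (T(J) = J - 7*5/3 = J - 35/3 = -35/3 + J)
t - T(K(19)) = 4*I*sqrt(2309) - (-35/3 + 19**2) = 4*I*sqrt(2309) - (-35/3 + 361) = 4*I*sqrt(2309) - 1*1048/3 = 4*I*sqrt(2309) - 1048/3 = -1048/3 + 4*I*sqrt(2309)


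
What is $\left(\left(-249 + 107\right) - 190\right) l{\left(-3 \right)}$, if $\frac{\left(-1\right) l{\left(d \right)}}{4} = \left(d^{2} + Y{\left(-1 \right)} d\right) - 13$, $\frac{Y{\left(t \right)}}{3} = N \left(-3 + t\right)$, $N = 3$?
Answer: $138112$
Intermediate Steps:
$Y{\left(t \right)} = -27 + 9 t$ ($Y{\left(t \right)} = 3 \cdot 3 \left(-3 + t\right) = 3 \left(-9 + 3 t\right) = -27 + 9 t$)
$l{\left(d \right)} = 52 - 4 d^{2} + 144 d$ ($l{\left(d \right)} = - 4 \left(\left(d^{2} + \left(-27 + 9 \left(-1\right)\right) d\right) - 13\right) = - 4 \left(\left(d^{2} + \left(-27 - 9\right) d\right) - 13\right) = - 4 \left(\left(d^{2} - 36 d\right) - 13\right) = - 4 \left(-13 + d^{2} - 36 d\right) = 52 - 4 d^{2} + 144 d$)
$\left(\left(-249 + 107\right) - 190\right) l{\left(-3 \right)} = \left(\left(-249 + 107\right) - 190\right) \left(52 - 4 \left(-3\right)^{2} + 144 \left(-3\right)\right) = \left(-142 - 190\right) \left(52 - 36 - 432\right) = - 332 \left(52 - 36 - 432\right) = \left(-332\right) \left(-416\right) = 138112$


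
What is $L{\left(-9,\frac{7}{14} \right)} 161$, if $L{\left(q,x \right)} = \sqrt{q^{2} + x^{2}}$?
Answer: $\frac{805 \sqrt{13}}{2} \approx 1451.2$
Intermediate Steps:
$L{\left(-9,\frac{7}{14} \right)} 161 = \sqrt{\left(-9\right)^{2} + \left(\frac{7}{14}\right)^{2}} \cdot 161 = \sqrt{81 + \left(7 \cdot \frac{1}{14}\right)^{2}} \cdot 161 = \sqrt{81 + \left(\frac{1}{2}\right)^{2}} \cdot 161 = \sqrt{81 + \frac{1}{4}} \cdot 161 = \sqrt{\frac{325}{4}} \cdot 161 = \frac{5 \sqrt{13}}{2} \cdot 161 = \frac{805 \sqrt{13}}{2}$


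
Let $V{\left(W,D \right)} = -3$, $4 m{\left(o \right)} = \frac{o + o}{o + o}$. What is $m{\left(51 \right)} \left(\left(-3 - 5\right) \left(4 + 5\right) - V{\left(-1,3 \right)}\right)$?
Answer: $- \frac{69}{4} \approx -17.25$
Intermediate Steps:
$m{\left(o \right)} = \frac{1}{4}$ ($m{\left(o \right)} = \frac{\left(o + o\right) \frac{1}{o + o}}{4} = \frac{2 o \frac{1}{2 o}}{4} = \frac{1}{4} \cdot 1 = \frac{1}{4}$)
$m{\left(51 \right)} \left(\left(-3 - 5\right) \left(4 + 5\right) - V{\left(-1,3 \right)}\right) = \frac{\left(-3 - 5\right) \left(4 + 5\right) - -3}{4} = \frac{\left(-8\right) 9 + 3}{4} = \frac{-72 + 3}{4} = \frac{1}{4} \left(-69\right) = - \frac{69}{4}$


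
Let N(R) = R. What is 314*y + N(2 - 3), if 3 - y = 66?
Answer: -19783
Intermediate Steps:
y = -63 (y = 3 - 1*66 = 3 - 66 = -63)
314*y + N(2 - 3) = 314*(-63) + (2 - 3) = -19782 - 1 = -19783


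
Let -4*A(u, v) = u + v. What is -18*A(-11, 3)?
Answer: -36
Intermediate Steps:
A(u, v) = -u/4 - v/4 (A(u, v) = -(u + v)/4 = -u/4 - v/4)
-18*A(-11, 3) = -18*(-¼*(-11) - ¼*3) = -18*(11/4 - ¾) = -18*2 = -36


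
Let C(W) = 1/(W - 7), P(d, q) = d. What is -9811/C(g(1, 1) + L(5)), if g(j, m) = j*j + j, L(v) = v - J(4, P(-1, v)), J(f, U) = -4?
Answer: -39244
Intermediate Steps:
L(v) = 4 + v (L(v) = v - 1*(-4) = v + 4 = 4 + v)
g(j, m) = j + j² (g(j, m) = j² + j = j + j²)
C(W) = 1/(-7 + W)
-9811/C(g(1, 1) + L(5)) = -(-68677 + 9811*(1 + 1) + 9811*(4 + 5)) = -(19622 + 19622) = -9811/(1/(-7 + (2 + 9))) = -9811/(1/(-7 + 11)) = -9811/(1/4) = -9811/¼ = -9811*4 = -39244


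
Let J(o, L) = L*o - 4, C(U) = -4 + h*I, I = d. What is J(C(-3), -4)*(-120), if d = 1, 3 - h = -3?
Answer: 1440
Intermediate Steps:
h = 6 (h = 3 - 1*(-3) = 3 + 3 = 6)
I = 1
C(U) = 2 (C(U) = -4 + 6*1 = -4 + 6 = 2)
J(o, L) = -4 + L*o
J(C(-3), -4)*(-120) = (-4 - 4*2)*(-120) = (-4 - 8)*(-120) = -12*(-120) = 1440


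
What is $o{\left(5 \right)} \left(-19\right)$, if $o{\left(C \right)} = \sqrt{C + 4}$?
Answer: $-57$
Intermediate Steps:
$o{\left(C \right)} = \sqrt{4 + C}$
$o{\left(5 \right)} \left(-19\right) = \sqrt{4 + 5} \left(-19\right) = \sqrt{9} \left(-19\right) = 3 \left(-19\right) = -57$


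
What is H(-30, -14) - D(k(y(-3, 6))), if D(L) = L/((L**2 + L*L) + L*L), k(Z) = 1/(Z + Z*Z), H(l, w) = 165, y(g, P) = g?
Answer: 163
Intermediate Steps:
k(Z) = 1/(Z + Z**2)
D(L) = 1/(3*L) (D(L) = L/((L**2 + L**2) + L**2) = L/(2*L**2 + L**2) = L/((3*L**2)) = L*(1/(3*L**2)) = 1/(3*L))
H(-30, -14) - D(k(y(-3, 6))) = 165 - 1/(3*(1/((-3)*(1 - 3)))) = 165 - 1/(3*((-1/3/(-2)))) = 165 - 1/(3*((-1/3*(-1/2)))) = 165 - 1/(3*1/6) = 165 - 6/3 = 165 - 1*2 = 165 - 2 = 163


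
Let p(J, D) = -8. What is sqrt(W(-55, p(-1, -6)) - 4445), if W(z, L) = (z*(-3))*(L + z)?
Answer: 2*I*sqrt(3710) ≈ 121.82*I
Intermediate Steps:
W(z, L) = -3*z*(L + z) (W(z, L) = (-3*z)*(L + z) = -3*z*(L + z))
sqrt(W(-55, p(-1, -6)) - 4445) = sqrt(-3*(-55)*(-8 - 55) - 4445) = sqrt(-3*(-55)*(-63) - 4445) = sqrt(-10395 - 4445) = sqrt(-14840) = 2*I*sqrt(3710)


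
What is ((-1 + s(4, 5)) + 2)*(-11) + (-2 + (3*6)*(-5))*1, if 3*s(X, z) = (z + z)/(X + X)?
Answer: -1291/12 ≈ -107.58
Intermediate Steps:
s(X, z) = z/(3*X) (s(X, z) = ((z + z)/(X + X))/3 = ((2*z)/((2*X)))/3 = ((2*z)*(1/(2*X)))/3 = (z/X)/3 = z/(3*X))
((-1 + s(4, 5)) + 2)*(-11) + (-2 + (3*6)*(-5))*1 = ((-1 + (1/3)*5/4) + 2)*(-11) + (-2 + (3*6)*(-5))*1 = ((-1 + (1/3)*5*(1/4)) + 2)*(-11) + (-2 + 18*(-5))*1 = ((-1 + 5/12) + 2)*(-11) + (-2 - 90)*1 = (-7/12 + 2)*(-11) - 92*1 = (17/12)*(-11) - 92 = -187/12 - 92 = -1291/12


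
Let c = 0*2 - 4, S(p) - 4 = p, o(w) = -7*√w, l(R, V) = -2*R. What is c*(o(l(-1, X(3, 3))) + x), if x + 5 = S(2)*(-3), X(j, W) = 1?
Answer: 92 + 28*√2 ≈ 131.60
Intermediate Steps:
S(p) = 4 + p
c = -4 (c = 0 - 4 = -4)
x = -23 (x = -5 + (4 + 2)*(-3) = -5 + 6*(-3) = -5 - 18 = -23)
c*(o(l(-1, X(3, 3))) + x) = -4*(-7*√2 - 23) = -4*(-23 - 7*√2) = 92 + 28*√2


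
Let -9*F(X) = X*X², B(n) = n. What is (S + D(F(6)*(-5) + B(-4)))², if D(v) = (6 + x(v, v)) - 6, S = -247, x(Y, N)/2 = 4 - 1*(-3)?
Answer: 54289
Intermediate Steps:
x(Y, N) = 14 (x(Y, N) = 2*(4 - 1*(-3)) = 2*(4 + 3) = 2*7 = 14)
F(X) = -X³/9 (F(X) = -X*X²/9 = -X³/9)
D(v) = 14 (D(v) = (6 + 14) - 6 = 20 - 6 = 14)
(S + D(F(6)*(-5) + B(-4)))² = (-247 + 14)² = (-233)² = 54289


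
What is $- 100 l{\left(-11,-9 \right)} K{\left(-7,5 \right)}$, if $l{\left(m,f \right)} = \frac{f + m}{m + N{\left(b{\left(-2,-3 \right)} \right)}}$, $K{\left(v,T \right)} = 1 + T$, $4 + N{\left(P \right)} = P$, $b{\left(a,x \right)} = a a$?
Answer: $- \frac{12000}{11} \approx -1090.9$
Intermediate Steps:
$b{\left(a,x \right)} = a^{2}$
$N{\left(P \right)} = -4 + P$
$l{\left(m,f \right)} = \frac{f + m}{m}$ ($l{\left(m,f \right)} = \frac{f + m}{m - \left(4 - \left(-2\right)^{2}\right)} = \frac{f + m}{m + \left(-4 + 4\right)} = \frac{f + m}{m + 0} = \frac{f + m}{m}$)
$- 100 l{\left(-11,-9 \right)} K{\left(-7,5 \right)} = - 100 \frac{-9 - 11}{-11} \left(1 + 5\right) = - 100 \left(\left(- \frac{1}{11}\right) \left(-20\right)\right) 6 = \left(-100\right) \frac{20}{11} \cdot 6 = \left(- \frac{2000}{11}\right) 6 = - \frac{12000}{11}$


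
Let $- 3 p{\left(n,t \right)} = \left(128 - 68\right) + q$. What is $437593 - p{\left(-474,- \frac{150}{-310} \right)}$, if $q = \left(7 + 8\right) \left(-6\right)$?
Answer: $437583$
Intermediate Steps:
$q = -90$ ($q = 15 \left(-6\right) = -90$)
$p{\left(n,t \right)} = 10$ ($p{\left(n,t \right)} = - \frac{\left(128 - 68\right) - 90}{3} = - \frac{60 - 90}{3} = \left(- \frac{1}{3}\right) \left(-30\right) = 10$)
$437593 - p{\left(-474,- \frac{150}{-310} \right)} = 437593 - 10 = 437583$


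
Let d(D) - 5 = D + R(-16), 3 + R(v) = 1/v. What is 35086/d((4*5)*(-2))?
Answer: -561376/609 ≈ -921.80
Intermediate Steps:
R(v) = -3 + 1/v
d(D) = 31/16 + D (d(D) = 5 + (D + (-3 + 1/(-16))) = 5 + (D + (-3 - 1/16)) = 5 + (D - 49/16) = 5 + (-49/16 + D) = 31/16 + D)
35086/d((4*5)*(-2)) = 35086/(31/16 + (4*5)*(-2)) = 35086/(31/16 + 20*(-2)) = 35086/(31/16 - 40) = 35086/(-609/16) = 35086*(-16/609) = -561376/609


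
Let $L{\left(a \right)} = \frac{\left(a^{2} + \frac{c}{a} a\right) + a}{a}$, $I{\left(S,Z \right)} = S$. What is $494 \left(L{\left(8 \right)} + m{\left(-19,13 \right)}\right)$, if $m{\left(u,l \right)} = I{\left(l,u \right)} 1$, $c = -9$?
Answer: $\frac{41249}{4} \approx 10312.0$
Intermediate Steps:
$m{\left(u,l \right)} = l$ ($m{\left(u,l \right)} = l 1 = l$)
$L{\left(a \right)} = \frac{-9 + a + a^{2}}{a}$ ($L{\left(a \right)} = \frac{\left(a^{2} + - \frac{9}{a} a\right) + a}{a} = \frac{\left(a^{2} - 9\right) + a}{a} = \frac{\left(-9 + a^{2}\right) + a}{a} = \frac{-9 + a + a^{2}}{a}$)
$494 \left(L{\left(8 \right)} + m{\left(-19,13 \right)}\right) = 494 \left(\left(1 + 8 - \frac{9}{8}\right) + 13\right) = 494 \left(\frac{63}{8} + 13\right) = 494 \cdot \frac{167}{8} = \frac{41249}{4}$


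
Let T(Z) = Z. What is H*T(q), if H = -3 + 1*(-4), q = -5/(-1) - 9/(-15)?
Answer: -196/5 ≈ -39.200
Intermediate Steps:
q = 28/5 (q = -5*(-1) - 9*(-1/15) = 5 + ⅗ = 28/5 ≈ 5.6000)
H = -7 (H = -3 - 4 = -7)
H*T(q) = -7*28/5 = -196/5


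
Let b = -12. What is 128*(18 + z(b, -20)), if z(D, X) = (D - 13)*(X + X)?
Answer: 130304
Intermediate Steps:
z(D, X) = 2*X*(-13 + D) (z(D, X) = (-13 + D)*(2*X) = 2*X*(-13 + D))
128*(18 + z(b, -20)) = 128*(18 + 2*(-20)*(-13 - 12)) = 128*(18 + 2*(-20)*(-25)) = 128*(18 + 1000) = 128*1018 = 130304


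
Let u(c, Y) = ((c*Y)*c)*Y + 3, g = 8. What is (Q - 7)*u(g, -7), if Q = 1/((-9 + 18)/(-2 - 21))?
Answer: -269954/9 ≈ -29995.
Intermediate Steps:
u(c, Y) = 3 + Y**2*c**2 (u(c, Y) = ((Y*c)*c)*Y + 3 = (Y*c**2)*Y + 3 = Y**2*c**2 + 3 = 3 + Y**2*c**2)
Q = -23/9 (Q = 1/(9/(-23)) = 1/(9*(-1/23)) = 1/(-9/23) = -23/9 ≈ -2.5556)
(Q - 7)*u(g, -7) = (-23/9 - 7)*(3 + (-7)**2*8**2) = -86*(3 + 49*64)/9 = -86*(3 + 3136)/9 = -86/9*3139 = -269954/9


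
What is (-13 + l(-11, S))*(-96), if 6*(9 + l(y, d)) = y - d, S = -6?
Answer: 2192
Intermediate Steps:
l(y, d) = -9 - d/6 + y/6 (l(y, d) = -9 + (y - d)/6 = -9 + (-d/6 + y/6) = -9 - d/6 + y/6)
(-13 + l(-11, S))*(-96) = (-13 + (-9 - ⅙*(-6) + (⅙)*(-11)))*(-96) = (-13 + (-9 + 1 - 11/6))*(-96) = (-13 - 59/6)*(-96) = -137/6*(-96) = 2192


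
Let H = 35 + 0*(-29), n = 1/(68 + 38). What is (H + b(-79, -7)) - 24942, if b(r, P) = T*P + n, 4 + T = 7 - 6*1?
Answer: -2637915/106 ≈ -24886.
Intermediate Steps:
T = -3 (T = -4 + (7 - 6*1) = -4 + (7 - 6) = -4 + 1 = -3)
n = 1/106 ≈ 0.0094340
b(r, P) = 1/106 - 3*P (b(r, P) = -3*P + 1/106 = 1/106 - 3*P)
H = 35 (H = 35 + 0 = 35)
(H + b(-79, -7)) - 24942 = (35 + (1/106 - 3*(-7))) - 24942 = (35 + (1/106 + 21)) - 24942 = (35 + 2227/106) - 24942 = 5937/106 - 24942 = -2637915/106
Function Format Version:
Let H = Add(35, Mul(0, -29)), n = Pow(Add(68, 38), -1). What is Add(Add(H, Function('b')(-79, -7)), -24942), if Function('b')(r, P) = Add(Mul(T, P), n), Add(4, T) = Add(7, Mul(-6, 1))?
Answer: Rational(-2637915, 106) ≈ -24886.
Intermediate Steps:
T = -3 (T = Add(-4, Add(7, Mul(-6, 1))) = Add(-4, Add(7, -6)) = Add(-4, 1) = -3)
n = Rational(1, 106) (n = Pow(106, -1) = Rational(1, 106) ≈ 0.0094340)
Function('b')(r, P) = Add(Rational(1, 106), Mul(-3, P)) (Function('b')(r, P) = Add(Mul(-3, P), Rational(1, 106)) = Add(Rational(1, 106), Mul(-3, P)))
H = 35 (H = Add(35, 0) = 35)
Add(Add(H, Function('b')(-79, -7)), -24942) = Add(Add(35, Add(Rational(1, 106), Mul(-3, -7))), -24942) = Add(Add(35, Add(Rational(1, 106), 21)), -24942) = Add(Add(35, Rational(2227, 106)), -24942) = Add(Rational(5937, 106), -24942) = Rational(-2637915, 106)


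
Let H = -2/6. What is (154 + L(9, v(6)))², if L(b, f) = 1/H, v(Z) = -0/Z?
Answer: 22801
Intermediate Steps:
H = -⅓ (H = -2*⅙ = -⅓ ≈ -0.33333)
v(Z) = 0 (v(Z) = -1*0 = 0)
L(b, f) = -3 (L(b, f) = 1/(-⅓) = -3)
(154 + L(9, v(6)))² = (154 - 3)² = 151² = 22801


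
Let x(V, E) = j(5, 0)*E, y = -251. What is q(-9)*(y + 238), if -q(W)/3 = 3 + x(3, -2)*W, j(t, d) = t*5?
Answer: 17667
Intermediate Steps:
j(t, d) = 5*t
x(V, E) = 25*E (x(V, E) = (5*5)*E = 25*E)
q(W) = -9 + 150*W (q(W) = -3*(3 + (25*(-2))*W) = -3*(3 - 50*W) = -9 + 150*W)
q(-9)*(y + 238) = (-9 + 150*(-9))*(-251 + 238) = (-9 - 1350)*(-13) = -1359*(-13) = 17667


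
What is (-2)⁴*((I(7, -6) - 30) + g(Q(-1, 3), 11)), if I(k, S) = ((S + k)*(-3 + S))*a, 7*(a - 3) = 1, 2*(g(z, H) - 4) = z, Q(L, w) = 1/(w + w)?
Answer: -18212/21 ≈ -867.24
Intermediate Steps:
Q(L, w) = 1/(2*w)
g(z, H) = 4 + z/2
a = 22/7 (a = 3 + (⅐)*1 = 3 + ⅐ = 22/7 ≈ 3.1429)
I(k, S) = 22*(-3 + S)*(S + k)/7 (I(k, S) = ((S + k)*(-3 + S))*(22/7) = ((-3 + S)*(S + k))*(22/7) = 22*(-3 + S)*(S + k)/7)
(-2)⁴*((I(7, -6) - 30) + g(Q(-1, 3), 11)) = (-2)⁴*(((-66/7*(-6) - 66/7*7 + (22/7)*(-6)² + (22/7)*(-6)*7) - 30) + (4 + ((½)/3)/2)) = 16*(((396/7 - 66 + (22/7)*36 - 132) - 30) + (4 + ((½)*(⅓))/2)) = 16*(((396/7 - 66 + 792/7 - 132) - 30) + (4 + (½)*(⅙))) = 16*((-198/7 - 30) + (4 + 1/12)) = 16*(-408/7 + 49/12) = 16*(-4553/84) = -18212/21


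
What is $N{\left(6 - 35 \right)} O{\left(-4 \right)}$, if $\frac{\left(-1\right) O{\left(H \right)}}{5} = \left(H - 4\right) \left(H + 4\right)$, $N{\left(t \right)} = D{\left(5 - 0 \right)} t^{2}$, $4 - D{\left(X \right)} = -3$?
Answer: $0$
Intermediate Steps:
$D{\left(X \right)} = 7$ ($D{\left(X \right)} = 4 - -3 = 4 + 3 = 7$)
$N{\left(t \right)} = 7 t^{2}$
$O{\left(H \right)} = - 5 \left(-4 + H\right) \left(4 + H\right)$ ($O{\left(H \right)} = - 5 \left(H - 4\right) \left(H + 4\right) = - 5 \left(-4 + H\right) \left(4 + H\right)$)
$N{\left(6 - 35 \right)} O{\left(-4 \right)} = 7 \left(6 - 35\right)^{2} \left(80 - 5 \left(-4\right)^{2}\right) = 7 \left(6 - 35\right)^{2} \left(80 - 80\right) = 7 \left(-29\right)^{2} \left(80 - 80\right) = 7 \cdot 841 \cdot 0 = 5887 \cdot 0 = 0$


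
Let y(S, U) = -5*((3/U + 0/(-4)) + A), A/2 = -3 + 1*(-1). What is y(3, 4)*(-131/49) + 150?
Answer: 10405/196 ≈ 53.087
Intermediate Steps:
A = -8 (A = 2*(-3 + 1*(-1)) = 2*(-3 - 1) = 2*(-4) = -8)
y(S, U) = 40 - 15/U (y(S, U) = -5*((3/U + 0/(-4)) - 8) = -5*((3/U + 0*(-¼)) - 8) = -5*((3/U + 0) - 8) = -5*(3/U - 8) = -5*(-8 + 3/U) = 40 - 15/U)
y(3, 4)*(-131/49) + 150 = (40 - 15/4)*(-131/49) + 150 = (145/4)*(-131/49) + 150 = -18995/196 + 150 = 10405/196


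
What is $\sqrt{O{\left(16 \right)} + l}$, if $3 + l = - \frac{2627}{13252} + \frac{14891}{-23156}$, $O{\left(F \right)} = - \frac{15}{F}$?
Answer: $\frac{i \sqrt{28124801881717695}}{76715828} \approx 2.186 i$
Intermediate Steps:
$l = - \frac{147344535}{38357914}$ ($l = -3 + \left(- \frac{2627}{13252} + \frac{14891}{-23156}\right) = -3 + \left(\left(-2627\right) \frac{1}{13252} + 14891 \left(- \frac{1}{23156}\right)\right) = -3 - \frac{32270793}{38357914} = - \frac{147344535}{38357914} \approx -3.8413$)
$\sqrt{O{\left(16 \right)} + l} = \sqrt{- \frac{15}{16} - \frac{147344535}{38357914}} = \sqrt{- \frac{1466440635}{306863312}} = \frac{i \sqrt{28124801881717695}}{76715828}$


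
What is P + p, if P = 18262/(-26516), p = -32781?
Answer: -434619629/13258 ≈ -32782.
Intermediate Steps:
P = -9131/13258 (P = 18262*(-1/26516) = -9131/13258 ≈ -0.68872)
P + p = -9131/13258 - 32781 = -434619629/13258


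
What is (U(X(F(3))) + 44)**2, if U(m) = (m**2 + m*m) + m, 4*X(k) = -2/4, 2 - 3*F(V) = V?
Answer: 1974025/1024 ≈ 1927.8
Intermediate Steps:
F(V) = 2/3 - V/3
X(k) = -1/8 (X(k) = (-2/4)/4 = (-2*1/4)/4 = (1/4)*(-1/2) = -1/8)
U(m) = m + 2*m**2 (U(m) = (m**2 + m**2) + m = 2*m**2 + m = m + 2*m**2)
(U(X(F(3))) + 44)**2 = (-(1 + 2*(-1/8))/8 + 44)**2 = (-(1 - 1/4)/8 + 44)**2 = (-1/8*3/4 + 44)**2 = (-3/32 + 44)**2 = (1405/32)**2 = 1974025/1024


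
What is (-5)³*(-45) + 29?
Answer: 5654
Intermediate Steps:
(-5)³*(-45) + 29 = -125*(-45) + 29 = 5625 + 29 = 5654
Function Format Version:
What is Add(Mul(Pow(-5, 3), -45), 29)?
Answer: 5654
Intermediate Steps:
Add(Mul(Pow(-5, 3), -45), 29) = Add(Mul(-125, -45), 29) = Add(5625, 29) = 5654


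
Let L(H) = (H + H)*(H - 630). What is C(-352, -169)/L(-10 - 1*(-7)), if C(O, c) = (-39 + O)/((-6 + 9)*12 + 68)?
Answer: -391/394992 ≈ -0.00098989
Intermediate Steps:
C(O, c) = -3/8 + O/104 (C(O, c) = (-39 + O)/(3*12 + 68) = (-39 + O)/(36 + 68) = (-39 + O)/104 = (-39 + O)*(1/104) = -3/8 + O/104)
L(H) = 2*H*(-630 + H) (L(H) = (2*H)*(-630 + H) = 2*H*(-630 + H))
C(-352, -169)/L(-10 - 1*(-7)) = (-3/8 + (1/104)*(-352))/((2*(-10 - 1*(-7))*(-630 + (-10 - 1*(-7))))) = (-3/8 - 44/13)/((2*(-10 + 7)*(-630 + (-10 + 7)))) = -391*(-1/(6*(-630 - 3)))/104 = -391/(104*(2*(-3)*(-633))) = -391/104/3798 = -391/104*1/3798 = -391/394992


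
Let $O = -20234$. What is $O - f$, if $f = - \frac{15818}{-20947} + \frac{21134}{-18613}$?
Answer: $- \frac{7888815390110}{389886511} \approx -20234.0$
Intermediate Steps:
$f = - \frac{148273464}{389886511}$ ($f = \left(-15818\right) \left(- \frac{1}{20947}\right) + 21134 \left(- \frac{1}{18613}\right) = \frac{15818}{20947} - \frac{21134}{18613} = - \frac{148273464}{389886511} \approx -0.3803$)
$O - f = -20234 - - \frac{148273464}{389886511} = -20234 + \frac{148273464}{389886511} = - \frac{7888815390110}{389886511}$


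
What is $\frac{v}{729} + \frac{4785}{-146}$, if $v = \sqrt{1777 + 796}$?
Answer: $- \frac{4785}{146} + \frac{\sqrt{2573}}{729} \approx -32.704$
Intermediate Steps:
$v = \sqrt{2573} \approx 50.725$
$\frac{v}{729} + \frac{4785}{-146} = \frac{\sqrt{2573}}{729} + \frac{4785}{-146} = \sqrt{2573} \cdot \frac{1}{729} + 4785 \left(- \frac{1}{146}\right) = \frac{\sqrt{2573}}{729} - \frac{4785}{146} = - \frac{4785}{146} + \frac{\sqrt{2573}}{729}$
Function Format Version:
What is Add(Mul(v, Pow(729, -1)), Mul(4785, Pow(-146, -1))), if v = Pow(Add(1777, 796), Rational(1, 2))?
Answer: Add(Rational(-4785, 146), Mul(Rational(1, 729), Pow(2573, Rational(1, 2)))) ≈ -32.704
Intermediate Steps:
v = Pow(2573, Rational(1, 2)) ≈ 50.725
Add(Mul(v, Pow(729, -1)), Mul(4785, Pow(-146, -1))) = Add(Mul(Pow(2573, Rational(1, 2)), Pow(729, -1)), Mul(4785, Pow(-146, -1))) = Add(Mul(Pow(2573, Rational(1, 2)), Rational(1, 729)), Mul(4785, Rational(-1, 146))) = Add(Mul(Rational(1, 729), Pow(2573, Rational(1, 2))), Rational(-4785, 146)) = Add(Rational(-4785, 146), Mul(Rational(1, 729), Pow(2573, Rational(1, 2))))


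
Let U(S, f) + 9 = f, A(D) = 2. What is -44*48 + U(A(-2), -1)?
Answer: -2122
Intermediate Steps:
U(S, f) = -9 + f
-44*48 + U(A(-2), -1) = -44*48 + (-9 - 1) = -2112 - 10 = -2122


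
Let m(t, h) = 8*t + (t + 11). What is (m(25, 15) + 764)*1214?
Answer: 1214000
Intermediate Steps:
m(t, h) = 11 + 9*t (m(t, h) = 8*t + (11 + t) = 11 + 9*t)
(m(25, 15) + 764)*1214 = ((11 + 9*25) + 764)*1214 = ((11 + 225) + 764)*1214 = (236 + 764)*1214 = 1000*1214 = 1214000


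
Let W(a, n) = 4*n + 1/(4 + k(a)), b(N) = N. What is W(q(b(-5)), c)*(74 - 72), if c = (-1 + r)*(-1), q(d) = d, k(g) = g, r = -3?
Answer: 30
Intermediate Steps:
c = 4 (c = (-1 - 3)*(-1) = -4*(-1) = 4)
W(a, n) = 1/(4 + a) + 4*n (W(a, n) = 4*n + 1/(4 + a) = 1/(4 + a) + 4*n)
W(q(b(-5)), c)*(74 - 72) = ((1 + 16*4 + 4*(-5)*4)/(4 - 5))*(74 - 72) = ((1 + 64 - 80)/(-1))*2 = -1*(-15)*2 = 15*2 = 30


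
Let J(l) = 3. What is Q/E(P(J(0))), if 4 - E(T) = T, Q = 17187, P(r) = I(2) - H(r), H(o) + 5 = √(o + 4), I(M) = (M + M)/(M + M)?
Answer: 11458 + 5729*√7 ≈ 26616.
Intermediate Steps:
I(M) = 1 (I(M) = (2*M)/((2*M)) = (2*M)*(1/(2*M)) = 1)
H(o) = -5 + √(4 + o) (H(o) = -5 + √(o + 4) = -5 + √(4 + o))
P(r) = 6 - √(4 + r) (P(r) = 1 - (-5 + √(4 + r)) = 1 + (5 - √(4 + r)) = 6 - √(4 + r))
E(T) = 4 - T
Q/E(P(J(0))) = 17187/(4 - (6 - √(4 + 3))) = 17187/(4 - (6 - √7)) = 17187/(4 + (-6 + √7)) = 17187/(-2 + √7)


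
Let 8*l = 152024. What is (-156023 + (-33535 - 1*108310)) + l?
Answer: -278865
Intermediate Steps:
l = 19003 (l = (1/8)*152024 = 19003)
(-156023 + (-33535 - 1*108310)) + l = (-156023 + (-33535 - 1*108310)) + 19003 = (-156023 + (-33535 - 108310)) + 19003 = (-156023 - 141845) + 19003 = -297868 + 19003 = -278865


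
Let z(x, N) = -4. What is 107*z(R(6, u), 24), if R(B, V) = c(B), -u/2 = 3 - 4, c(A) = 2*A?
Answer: -428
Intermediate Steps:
u = 2 (u = -2*(3 - 4) = -2*(-1) = 2)
R(B, V) = 2*B
107*z(R(6, u), 24) = 107*(-4) = -428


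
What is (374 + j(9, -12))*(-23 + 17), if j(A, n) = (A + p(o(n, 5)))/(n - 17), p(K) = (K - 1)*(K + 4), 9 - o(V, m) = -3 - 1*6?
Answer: -62778/29 ≈ -2164.8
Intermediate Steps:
o(V, m) = 18 (o(V, m) = 9 - (-3 - 1*6) = 9 - (-3 - 6) = 9 - 1*(-9) = 9 + 9 = 18)
p(K) = (-1 + K)*(4 + K)
j(A, n) = (374 + A)/(-17 + n) (j(A, n) = (A + (-4 + 18**2 + 3*18))/(n - 17) = (A + (-4 + 324 + 54))/(-17 + n) = (A + 374)/(-17 + n) = (374 + A)/(-17 + n))
(374 + j(9, -12))*(-23 + 17) = (374 + (374 + 9)/(-17 - 12))*(-23 + 17) = (374 + 383/(-29))*(-6) = (374 - 1/29*383)*(-6) = (374 - 383/29)*(-6) = (10463/29)*(-6) = -62778/29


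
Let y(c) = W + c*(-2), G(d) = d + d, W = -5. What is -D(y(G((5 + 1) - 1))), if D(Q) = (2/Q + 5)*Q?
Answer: 123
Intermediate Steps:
G(d) = 2*d
y(c) = -5 - 2*c (y(c) = -5 + c*(-2) = -5 - 2*c)
D(Q) = Q*(5 + 2/Q) (D(Q) = (5 + 2/Q)*Q = Q*(5 + 2/Q))
-D(y(G((5 + 1) - 1))) = -(2 + 5*(-5 - 4*((5 + 1) - 1))) = -(2 + 5*(-5 - 4*(6 - 1))) = -(2 + 5*(-5 - 4*5)) = -(2 + 5*(-5 - 2*10)) = -(2 + 5*(-5 - 20)) = -(2 + 5*(-25)) = -(2 - 125) = -1*(-123) = 123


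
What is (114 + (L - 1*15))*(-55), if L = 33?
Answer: -7260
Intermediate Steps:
(114 + (L - 1*15))*(-55) = (114 + (33 - 1*15))*(-55) = (114 + (33 - 15))*(-55) = (114 + 18)*(-55) = 132*(-55) = -7260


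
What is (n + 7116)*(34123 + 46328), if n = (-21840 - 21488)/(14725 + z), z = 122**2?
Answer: 16947350376516/29609 ≈ 5.7237e+8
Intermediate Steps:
z = 14884
n = -43328/29609 (n = (-21840 - 21488)/(14725 + 14884) = -43328/29609 ≈ -1.4633)
(n + 7116)*(34123 + 46328) = (-43328/29609 + 7116)*(34123 + 46328) = (210654316/29609)*80451 = 16947350376516/29609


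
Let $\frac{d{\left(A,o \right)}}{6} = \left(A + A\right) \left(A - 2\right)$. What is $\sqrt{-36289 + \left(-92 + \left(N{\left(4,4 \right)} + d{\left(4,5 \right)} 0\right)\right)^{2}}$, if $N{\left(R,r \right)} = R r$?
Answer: $i \sqrt{30513} \approx 174.68 i$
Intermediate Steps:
$d{\left(A,o \right)} = 12 A \left(-2 + A\right)$ ($d{\left(A,o \right)} = 6 \left(A + A\right) \left(A - 2\right) = 6 \cdot 2 A \left(-2 + A\right) = 12 A \left(-2 + A\right)$)
$\sqrt{-36289 + \left(-92 + \left(N{\left(4,4 \right)} + d{\left(4,5 \right)} 0\right)\right)^{2}} = \sqrt{-36289 + \left(-92 + \left(4 \cdot 4 + 12 \cdot 4 \left(-2 + 4\right) 0\right)\right)^{2}} = \sqrt{-36289 + \left(-92 + \left(16 + 12 \cdot 4 \cdot 2 \cdot 0\right)\right)^{2}} = \sqrt{-36289 + \left(-92 + \left(16 + 96 \cdot 0\right)\right)^{2}} = \sqrt{-36289 + \left(-92 + \left(16 + 0\right)\right)^{2}} = \sqrt{-36289 + \left(-92 + 16\right)^{2}} = \sqrt{-36289 + \left(-76\right)^{2}} = \sqrt{-36289 + 5776} = \sqrt{-30513} = i \sqrt{30513}$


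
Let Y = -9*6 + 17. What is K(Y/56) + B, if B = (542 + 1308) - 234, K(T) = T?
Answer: 90459/56 ≈ 1615.3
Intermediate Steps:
Y = -37 (Y = -54 + 17 = -37)
B = 1616 (B = 1850 - 234 = 1616)
K(Y/56) + B = -37/56 + 1616 = 90459/56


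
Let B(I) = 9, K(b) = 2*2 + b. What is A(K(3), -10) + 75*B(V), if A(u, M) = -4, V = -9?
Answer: 671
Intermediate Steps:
K(b) = 4 + b
A(K(3), -10) + 75*B(V) = -4 + 75*9 = -4 + 675 = 671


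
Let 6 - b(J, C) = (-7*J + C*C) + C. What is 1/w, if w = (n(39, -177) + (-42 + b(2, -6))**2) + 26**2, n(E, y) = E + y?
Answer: 1/3242 ≈ 0.00030845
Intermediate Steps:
b(J, C) = 6 - C - C**2 + 7*J (b(J, C) = 6 - ((-7*J + C*C) + C) = 6 - ((-7*J + C**2) + C) = 6 - ((C**2 - 7*J) + C) = 6 - (C + C**2 - 7*J) = 6 + (-C - C**2 + 7*J) = 6 - C - C**2 + 7*J)
w = 3242 (w = ((39 - 177) + (-42 + (6 - 1*(-6) - 1*(-6)**2 + 7*2))**2) + 26**2 = (-138 + (-42 + (6 + 6 - 1*36 + 14))**2) + 676 = (-138 + (-42 + (6 + 6 - 36 + 14))**2) + 676 = (-138 + (-42 - 10)**2) + 676 = (-138 + (-52)**2) + 676 = (-138 + 2704) + 676 = 2566 + 676 = 3242)
1/w = 1/3242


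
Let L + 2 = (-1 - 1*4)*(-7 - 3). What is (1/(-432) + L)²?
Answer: 429940225/186624 ≈ 2303.8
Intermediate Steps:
L = 48 (L = -2 + (-1 - 1*4)*(-7 - 3) = -2 + (-1 - 4)*(-10) = -2 - 5*(-10) = -2 + 50 = 48)
(1/(-432) + L)² = (1/(-432) + 48)² = (-1/432 + 48)² = (20735/432)² = 429940225/186624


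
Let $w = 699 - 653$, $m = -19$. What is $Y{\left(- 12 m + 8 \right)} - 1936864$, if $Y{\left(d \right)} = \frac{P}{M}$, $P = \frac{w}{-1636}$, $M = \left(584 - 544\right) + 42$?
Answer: $- \frac{129917089687}{67076} \approx -1.9369 \cdot 10^{6}$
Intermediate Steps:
$w = 46$
$M = 82$ ($M = 40 + 42 = 82$)
$P = - \frac{23}{818}$ ($P = \frac{46}{-1636} = 46 \left(- \frac{1}{1636}\right) = - \frac{23}{818} \approx -0.028117$)
$Y{\left(d \right)} = - \frac{23}{67076}$ ($Y{\left(d \right)} = - \frac{23}{818 \cdot 82} = \left(- \frac{23}{818}\right) \frac{1}{82} = - \frac{23}{67076}$)
$Y{\left(- 12 m + 8 \right)} - 1936864 = - \frac{23}{67076} - 1936864 = - \frac{129917089687}{67076}$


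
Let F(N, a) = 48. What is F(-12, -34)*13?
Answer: 624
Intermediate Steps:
F(-12, -34)*13 = 48*13 = 624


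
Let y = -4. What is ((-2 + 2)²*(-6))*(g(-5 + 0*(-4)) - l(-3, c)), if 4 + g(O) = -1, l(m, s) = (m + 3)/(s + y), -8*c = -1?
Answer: 0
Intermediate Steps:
c = ⅛ (c = -⅛*(-1) = ⅛ ≈ 0.12500)
l(m, s) = (3 + m)/(-4 + s) (l(m, s) = (m + 3)/(s - 4) = (3 + m)/(-4 + s))
g(O) = -5 (g(O) = -4 - 1 = -5)
((-2 + 2)²*(-6))*(g(-5 + 0*(-4)) - l(-3, c)) = ((-2 + 2)²*(-6))*(-5 - (3 - 3)/(-4 + ⅛)) = (0²*(-6))*(-5 - 0/(-31/8)) = (0*(-6))*(-5 - (-8)*0/31) = 0*(-5 - 1*0) = 0*(-5 + 0) = 0*(-5) = 0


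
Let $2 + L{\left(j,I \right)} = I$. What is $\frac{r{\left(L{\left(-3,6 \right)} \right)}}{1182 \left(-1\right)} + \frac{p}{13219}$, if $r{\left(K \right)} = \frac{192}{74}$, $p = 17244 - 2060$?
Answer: $\frac{110464672}{96353291} \approx 1.1465$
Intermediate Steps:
$p = 15184$ ($p = 17244 - 2060 = 15184$)
$L{\left(j,I \right)} = -2 + I$
$r{\left(K \right)} = \frac{96}{37}$ ($r{\left(K \right)} = 192 \cdot \frac{1}{74} = \frac{96}{37}$)
$\frac{r{\left(L{\left(-3,6 \right)} \right)}}{1182 \left(-1\right)} + \frac{p}{13219} = \frac{96}{37 \cdot 1182 \left(-1\right)} + \frac{15184}{13219} = \frac{96}{37 \left(-1182\right)} + 15184 \cdot \frac{1}{13219} = \frac{96}{37} \left(- \frac{1}{1182}\right) + \frac{15184}{13219} = - \frac{16}{7289} + \frac{15184}{13219} = \frac{110464672}{96353291}$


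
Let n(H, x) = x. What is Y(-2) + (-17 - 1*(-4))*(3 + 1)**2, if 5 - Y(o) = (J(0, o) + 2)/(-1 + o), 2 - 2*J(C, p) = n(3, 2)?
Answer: -607/3 ≈ -202.33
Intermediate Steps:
J(C, p) = 0 (J(C, p) = 1 - 1/2*2 = 1 - 1 = 0)
Y(o) = 5 - 2/(-1 + o) (Y(o) = 5 - (0 + 2)/(-1 + o) = 5 - 2/(-1 + o))
Y(-2) + (-17 - 1*(-4))*(3 + 1)**2 = (-7 + 5*(-2))/(-1 - 2) + (-17 - 1*(-4))*(3 + 1)**2 = (-7 - 10)/(-3) + (-17 + 4)*4**2 = -1/3*(-17) - 13*16 = 17/3 - 208 = -607/3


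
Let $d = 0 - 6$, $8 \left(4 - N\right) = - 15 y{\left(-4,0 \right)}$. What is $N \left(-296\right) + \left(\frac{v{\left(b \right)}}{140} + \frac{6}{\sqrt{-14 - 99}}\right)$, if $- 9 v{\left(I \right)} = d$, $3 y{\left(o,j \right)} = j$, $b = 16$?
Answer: $- \frac{248639}{210} - \frac{6 i \sqrt{113}}{113} \approx -1184.0 - 0.56443 i$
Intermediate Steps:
$y{\left(o,j \right)} = \frac{j}{3}$
$N = 4$ ($N = 4 - \frac{\left(-15\right) \frac{1}{3} \cdot 0}{8} = 4 - \frac{\left(-15\right) 0}{8} = 4 - 0 = 4 + 0 = 4$)
$d = -6$
$v{\left(I \right)} = \frac{2}{3}$ ($v{\left(I \right)} = \left(- \frac{1}{9}\right) \left(-6\right) = \frac{2}{3}$)
$N \left(-296\right) + \left(\frac{v{\left(b \right)}}{140} + \frac{6}{\sqrt{-14 - 99}}\right) = 4 \left(-296\right) + \left(\frac{2}{3 \cdot 140} + \frac{6}{\sqrt{-14 - 99}}\right) = -1184 + \left(\frac{2}{3} \cdot \frac{1}{140} + \frac{6}{\sqrt{-113}}\right) = -1184 + \left(\frac{1}{210} + \frac{6}{i \sqrt{113}}\right) = -1184 + \left(\frac{1}{210} + 6 \left(- \frac{i \sqrt{113}}{113}\right)\right) = -1184 + \left(\frac{1}{210} - \frac{6 i \sqrt{113}}{113}\right) = - \frac{248639}{210} - \frac{6 i \sqrt{113}}{113}$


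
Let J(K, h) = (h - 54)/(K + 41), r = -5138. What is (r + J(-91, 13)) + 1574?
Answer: -178159/50 ≈ -3563.2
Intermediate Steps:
J(K, h) = (-54 + h)/(41 + K)
(r + J(-91, 13)) + 1574 = (-5138 + (-54 + 13)/(41 - 91)) + 1574 = (-5138 - 41/(-50)) + 1574 = (-5138 - 1/50*(-41)) + 1574 = (-5138 + 41/50) + 1574 = -256859/50 + 1574 = -178159/50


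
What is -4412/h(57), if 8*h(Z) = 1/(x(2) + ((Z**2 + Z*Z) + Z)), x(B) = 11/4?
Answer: -231462344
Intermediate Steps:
x(B) = 11/4 (x(B) = 11*(1/4) = 11/4)
h(Z) = 1/(8*(11/4 + Z + 2*Z**2)) (h(Z) = 1/(8*(11/4 + ((Z**2 + Z*Z) + Z))) = 1/(8*(11/4 + ((Z**2 + Z**2) + Z))) = 1/(8*(11/4 + (2*Z**2 + Z))) = 1/(8*(11/4 + (Z + 2*Z**2))) = 1/(8*(11/4 + Z + 2*Z**2)))
-4412/h(57) = -4412/(1/(2*(11 + 4*57 + 8*57**2))) = -4412/(1/(2*(11 + 228 + 8*3249))) = -4412/(1/(2*(11 + 228 + 25992))) = -4412/((1/2)/26231) = -4412/((1/2)*(1/26231)) = -4412/1/52462 = -4412*52462 = -231462344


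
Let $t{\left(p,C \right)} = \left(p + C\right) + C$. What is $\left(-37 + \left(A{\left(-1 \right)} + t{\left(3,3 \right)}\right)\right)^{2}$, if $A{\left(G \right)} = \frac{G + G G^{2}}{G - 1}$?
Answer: $729$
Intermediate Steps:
$t{\left(p,C \right)} = p + 2 C$ ($t{\left(p,C \right)} = \left(C + p\right) + C = p + 2 C$)
$A{\left(G \right)} = \frac{G + G^{3}}{-1 + G}$
$\left(-37 + \left(A{\left(-1 \right)} + t{\left(3,3 \right)}\right)\right)^{2} = \left(-37 + \left(\frac{-1 + \left(-1\right)^{3}}{-1 - 1} + \left(3 + 2 \cdot 3\right)\right)\right)^{2} = \left(-37 + \left(\frac{-1 - 1}{-2} + \left(3 + 6\right)\right)\right)^{2} = \left(-37 + \left(\left(- \frac{1}{2}\right) \left(-2\right) + 9\right)\right)^{2} = \left(-37 + \left(1 + 9\right)\right)^{2} = \left(-37 + 10\right)^{2} = \left(-27\right)^{2} = 729$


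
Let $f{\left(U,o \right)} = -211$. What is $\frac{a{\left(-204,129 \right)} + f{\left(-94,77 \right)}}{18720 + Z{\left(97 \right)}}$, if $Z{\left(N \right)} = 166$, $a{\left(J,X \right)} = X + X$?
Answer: $\frac{47}{18886} \approx 0.0024886$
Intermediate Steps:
$a{\left(J,X \right)} = 2 X$
$\frac{a{\left(-204,129 \right)} + f{\left(-94,77 \right)}}{18720 + Z{\left(97 \right)}} = \frac{2 \cdot 129 - 211}{18720 + 166} = \frac{258 - 211}{18886} = 47 \cdot \frac{1}{18886} = \frac{47}{18886}$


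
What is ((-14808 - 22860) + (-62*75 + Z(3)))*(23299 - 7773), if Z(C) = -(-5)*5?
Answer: -656641118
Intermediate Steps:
Z(C) = 25 (Z(C) = -1*(-25) = 25)
((-14808 - 22860) + (-62*75 + Z(3)))*(23299 - 7773) = ((-14808 - 22860) + (-62*75 + 25))*(23299 - 7773) = (-37668 + (-4650 + 25))*15526 = (-37668 - 4625)*15526 = -42293*15526 = -656641118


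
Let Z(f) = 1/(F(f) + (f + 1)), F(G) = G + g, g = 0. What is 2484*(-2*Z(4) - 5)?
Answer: -12972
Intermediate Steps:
F(G) = G (F(G) = G + 0 = G)
Z(f) = 1/(1 + 2*f) (Z(f) = 1/(f + (f + 1)) = 1/(f + (1 + f)) = 1/(1 + 2*f))
2484*(-2*Z(4) - 5) = 2484*(-2/(1 + 2*4) - 5) = 2484*(-2/(1 + 8) - 5) = 2484*(-2/9 - 5) = 2484*(-47/9) = -12972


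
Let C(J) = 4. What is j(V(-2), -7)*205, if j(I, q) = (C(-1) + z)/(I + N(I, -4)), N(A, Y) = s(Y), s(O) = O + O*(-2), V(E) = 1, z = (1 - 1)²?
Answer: 164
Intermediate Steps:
z = 0 (z = 0² = 0)
s(O) = -O (s(O) = O - 2*O = -O)
N(A, Y) = -Y
j(I, q) = 4/(4 + I) (j(I, q) = (4 + 0)/(I - 1*(-4)) = 4/(I + 4) = 4/(4 + I))
j(V(-2), -7)*205 = (4/(4 + 1))*205 = (4/5)*205 = (4*(⅕))*205 = (⅘)*205 = 164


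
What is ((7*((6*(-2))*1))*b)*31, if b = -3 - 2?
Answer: 13020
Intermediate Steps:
b = -5
((7*((6*(-2))*1))*b)*31 = ((7*((6*(-2))*1))*(-5))*31 = ((7*(-12*1))*(-5))*31 = ((7*(-12))*(-5))*31 = -84*(-5)*31 = 420*31 = 13020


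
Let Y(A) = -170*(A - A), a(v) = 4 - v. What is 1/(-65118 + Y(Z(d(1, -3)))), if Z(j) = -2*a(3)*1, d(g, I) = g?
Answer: -1/65118 ≈ -1.5357e-5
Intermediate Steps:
Z(j) = -2 (Z(j) = -2*(4 - 1*3)*1 = -2*(4 - 3)*1 = -2*1*1 = -2*1 = -2)
Y(A) = 0 (Y(A) = -170*0 = 0)
1/(-65118 + Y(Z(d(1, -3)))) = 1/(-65118 + 0) = 1/(-65118) = -1/65118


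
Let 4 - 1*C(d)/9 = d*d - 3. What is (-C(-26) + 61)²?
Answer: 36990724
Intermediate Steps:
C(d) = 63 - 9*d² (C(d) = 36 - 9*(d*d - 3) = 36 - 9*(d² - 3) = 36 - 9*(-3 + d²) = 36 + (27 - 9*d²) = 63 - 9*d²)
(-C(-26) + 61)² = (-(63 - 9*(-26)²) + 61)² = (-(63 - 9*676) + 61)² = (-(63 - 6084) + 61)² = (-1*(-6021) + 61)² = (6021 + 61)² = 6082² = 36990724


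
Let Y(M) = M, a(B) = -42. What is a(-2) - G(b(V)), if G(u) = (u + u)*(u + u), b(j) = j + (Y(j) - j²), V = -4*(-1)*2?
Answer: -9258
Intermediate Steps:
V = 8 (V = 4*2 = 8)
b(j) = -j² + 2*j (b(j) = j + (j - j²) = -j² + 2*j)
G(u) = 4*u² (G(u) = (2*u)*(2*u) = 4*u²)
a(-2) - G(b(V)) = -42 - 4*(8*(2 - 1*8))² = -42 - 4*(8*(2 - 8))² = -42 - 4*(8*(-6))² = -42 - 4*(-48)² = -42 - 4*2304 = -42 - 1*9216 = -42 - 9216 = -9258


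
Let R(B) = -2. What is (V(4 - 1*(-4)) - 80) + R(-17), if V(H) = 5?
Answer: -77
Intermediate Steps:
(V(4 - 1*(-4)) - 80) + R(-17) = (5 - 80) - 2 = -75 - 2 = -77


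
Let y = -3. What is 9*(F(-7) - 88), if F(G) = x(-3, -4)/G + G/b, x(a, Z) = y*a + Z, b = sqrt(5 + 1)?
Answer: -5589/7 - 21*sqrt(6)/2 ≈ -824.15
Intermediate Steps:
b = sqrt(6) ≈ 2.4495
x(a, Z) = Z - 3*a (x(a, Z) = -3*a + Z = Z - 3*a)
F(G) = 5/G + G*sqrt(6)/6 (F(G) = (-4 - 3*(-3))/G + G/(sqrt(6)) = (-4 + 9)/G + G*(sqrt(6)/6) = 5/G + G*sqrt(6)/6)
9*(F(-7) - 88) = 9*((5/(-7) + (1/6)*(-7)*sqrt(6)) - 88) = 9*((5*(-1/7) - 7*sqrt(6)/6) - 88) = 9*((-5/7 - 7*sqrt(6)/6) - 88) = 9*(-621/7 - 7*sqrt(6)/6) = -5589/7 - 21*sqrt(6)/2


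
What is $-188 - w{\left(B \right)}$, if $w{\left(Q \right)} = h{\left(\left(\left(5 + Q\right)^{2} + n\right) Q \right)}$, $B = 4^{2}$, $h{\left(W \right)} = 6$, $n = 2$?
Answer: $-194$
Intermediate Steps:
$B = 16$
$w{\left(Q \right)} = 6$
$-188 - w{\left(B \right)} = -188 - 6 = -194$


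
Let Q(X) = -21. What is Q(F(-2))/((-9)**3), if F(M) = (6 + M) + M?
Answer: 7/243 ≈ 0.028807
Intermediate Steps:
F(M) = 6 + 2*M
Q(F(-2))/((-9)**3) = -21/((-9)**3) = -21/(-729) = -21*(-1/729) = 7/243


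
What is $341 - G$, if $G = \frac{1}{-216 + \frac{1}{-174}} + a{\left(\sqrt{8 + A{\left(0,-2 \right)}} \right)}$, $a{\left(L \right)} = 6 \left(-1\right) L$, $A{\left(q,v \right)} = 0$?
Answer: $\frac{12816659}{37585} + 12 \sqrt{2} \approx 357.98$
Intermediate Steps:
$a{\left(L \right)} = - 6 L$
$G = - \frac{174}{37585} - 12 \sqrt{2}$ ($G = \frac{1}{-216 + \frac{1}{-174}} - 6 \sqrt{8 + 0} = \frac{1}{-216 - \frac{1}{174}} - 6 \sqrt{8} = \frac{1}{- \frac{37585}{174}} - 6 \cdot 2 \sqrt{2} = - \frac{174}{37585} - 12 \sqrt{2} \approx -16.975$)
$341 - G = 341 - \left(- \frac{174}{37585} - 12 \sqrt{2}\right) = 341 + \left(\frac{174}{37585} + 12 \sqrt{2}\right) = \frac{12816659}{37585} + 12 \sqrt{2}$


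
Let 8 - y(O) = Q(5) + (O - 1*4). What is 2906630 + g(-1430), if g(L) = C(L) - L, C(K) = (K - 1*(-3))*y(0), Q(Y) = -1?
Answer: 2889509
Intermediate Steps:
y(O) = 13 - O (y(O) = 8 - (-1 + (O - 1*4)) = 8 - (-1 + (O - 4)) = 8 - (-1 + (-4 + O)) = 8 - (-5 + O) = 8 + (5 - O) = 13 - O)
C(K) = 39 + 13*K (C(K) = (K - 1*(-3))*(13 - 1*0) = (K + 3)*(13 + 0) = (3 + K)*13 = 39 + 13*K)
g(L) = 39 + 12*L (g(L) = (39 + 13*L) - L = 39 + 12*L)
2906630 + g(-1430) = 2906630 + (39 + 12*(-1430)) = 2906630 + (39 - 17160) = 2906630 - 17121 = 2889509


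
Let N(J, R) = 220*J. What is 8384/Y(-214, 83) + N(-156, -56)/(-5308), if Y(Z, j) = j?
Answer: 11837708/110141 ≈ 107.48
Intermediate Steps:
8384/Y(-214, 83) + N(-156, -56)/(-5308) = 8384/83 + (220*(-156))/(-5308) = 8384*(1/83) - 34320*(-1/5308) = 8384/83 + 8580/1327 = 11837708/110141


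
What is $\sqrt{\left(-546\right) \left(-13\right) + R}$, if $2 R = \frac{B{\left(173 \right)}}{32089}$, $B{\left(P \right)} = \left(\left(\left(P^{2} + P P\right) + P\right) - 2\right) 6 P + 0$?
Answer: $\frac{3 \sqrt{923174762533}}{32089} \approx 89.827$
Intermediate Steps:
$B{\left(P \right)} = P \left(-12 + 6 P + 12 P^{2}\right)$ ($B{\left(P \right)} = \left(\left(\left(P^{2} + P^{2}\right) + P\right) - 2\right) 6 P + 0 = \left(\left(2 P^{2} + P\right) - 2\right) 6 P + 0 = \left(\left(P + 2 P^{2}\right) - 2\right) 6 P + 0 = \left(-2 + P + 2 P^{2}\right) 6 P + 0 = \left(-12 + 6 P + 12 P^{2}\right) P + 0 = P \left(-12 + 6 P + 12 P^{2}\right) + 0 = P \left(-12 + 6 P + 12 P^{2}\right)$)
$R = \frac{31155051}{32089}$ ($R = \frac{6 \cdot 173 \left(-2 + 173 + 2 \cdot 173^{2}\right) \frac{1}{32089}}{2} = \frac{6 \cdot 173 \left(-2 + 173 + 2 \cdot 29929\right) \frac{1}{32089}}{2} = \frac{6 \cdot 173 \left(-2 + 173 + 59858\right) \frac{1}{32089}}{2} = \frac{6 \cdot 173 \cdot 60029 \cdot \frac{1}{32089}}{2} = \frac{62310102 \cdot \frac{1}{32089}}{2} = \frac{1}{2} \cdot \frac{62310102}{32089} = \frac{31155051}{32089} \approx 970.89$)
$\sqrt{\left(-546\right) \left(-13\right) + R} = \sqrt{\left(-546\right) \left(-13\right) + \frac{31155051}{32089}} = \sqrt{7098 + \frac{31155051}{32089}} = \sqrt{\frac{258922773}{32089}} = \frac{3 \sqrt{923174762533}}{32089}$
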